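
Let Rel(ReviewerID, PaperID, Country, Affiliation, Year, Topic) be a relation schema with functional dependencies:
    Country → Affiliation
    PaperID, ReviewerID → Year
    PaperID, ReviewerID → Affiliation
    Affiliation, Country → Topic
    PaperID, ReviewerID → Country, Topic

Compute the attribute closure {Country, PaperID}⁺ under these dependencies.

{Affiliation, Country, PaperID, Topic}

Start with {Country, PaperID}.
Country → Affiliation applies; add {Affiliation} → now {Affiliation, Country, PaperID}.
Affiliation, Country → Topic applies; add {Topic} → now {Affiliation, Country, PaperID, Topic}.
No further FD applies.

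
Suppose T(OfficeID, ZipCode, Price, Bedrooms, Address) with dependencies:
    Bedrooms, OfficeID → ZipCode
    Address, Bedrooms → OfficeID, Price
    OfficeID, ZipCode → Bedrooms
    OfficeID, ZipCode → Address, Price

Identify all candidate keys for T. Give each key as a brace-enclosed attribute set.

{Address, Bedrooms} is a candidate key since {Address, Bedrooms}⁺ = {Address, Bedrooms, OfficeID, Price, ZipCode} covers every attribute.
{Bedrooms, OfficeID} is a candidate key since {Bedrooms, OfficeID}⁺ = {Address, Bedrooms, OfficeID, Price, ZipCode} covers every attribute.
{OfficeID, ZipCode} is a candidate key since {OfficeID, ZipCode}⁺ = {Address, Bedrooms, OfficeID, Price, ZipCode} covers every attribute.
No proper subset of any of these is a key, and no other minimal superkey exists.

{Address, Bedrooms}, {Bedrooms, OfficeID}, {OfficeID, ZipCode}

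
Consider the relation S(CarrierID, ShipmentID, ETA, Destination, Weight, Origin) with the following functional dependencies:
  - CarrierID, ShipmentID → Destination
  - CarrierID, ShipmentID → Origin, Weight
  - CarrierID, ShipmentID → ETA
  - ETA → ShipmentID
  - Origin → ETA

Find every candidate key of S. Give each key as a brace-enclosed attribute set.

No FD produces {CarrierID}, so it must be in every candidate key.
{CarrierID, ETA}⁺ = {CarrierID, Destination, ETA, Origin, ShipmentID, Weight}, which is every attribute, so {CarrierID, ETA} is a candidate key.
{CarrierID, Origin}⁺ = {CarrierID, Destination, ETA, Origin, ShipmentID, Weight}, which is every attribute, so {CarrierID, Origin} is a candidate key.
{CarrierID, ShipmentID}⁺ = {CarrierID, Destination, ETA, Origin, ShipmentID, Weight}, which is every attribute, so {CarrierID, ShipmentID} is a candidate key.
Any other superkey properly contains one of these, so there are no further candidate keys.

{CarrierID, ETA}, {CarrierID, Origin}, {CarrierID, ShipmentID}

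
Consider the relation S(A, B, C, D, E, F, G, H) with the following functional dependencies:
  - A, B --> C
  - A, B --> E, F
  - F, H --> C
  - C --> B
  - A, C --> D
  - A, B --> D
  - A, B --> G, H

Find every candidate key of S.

{A, B}, {A, C}, {A, F, H}

No FD produces {A}, so it must be in every candidate key.
{A, B}⁺ = {A, B, C, D, E, F, G, H}, which is every attribute, so {A, B} is a candidate key.
{A, C}⁺ = {A, B, C, D, E, F, G, H}, which is every attribute, so {A, C} is a candidate key.
{A, F, H}⁺ = {A, B, C, D, E, F, G, H}, which is every attribute, so {A, F, H} is a candidate key.
These are minimal and exhaustive — every other superkey contains one of them.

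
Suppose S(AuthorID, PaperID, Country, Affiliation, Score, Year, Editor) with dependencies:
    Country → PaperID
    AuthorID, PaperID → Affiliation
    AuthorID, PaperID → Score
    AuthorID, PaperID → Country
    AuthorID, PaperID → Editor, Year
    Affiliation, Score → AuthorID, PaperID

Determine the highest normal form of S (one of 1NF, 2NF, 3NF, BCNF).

3NF

Candidate keys: {Affiliation, Score}, {AuthorID, Country}, {AuthorID, PaperID}. Prime attributes: {Affiliation, AuthorID, Country, PaperID, Score}.
Country → PaperID breaks BCNF: {Country}⁺ = {Country, PaperID}, so {Country} is not a superkey.
Since {PaperID} ⊆ prime attributes and every other non-superkey FD also has a prime right side, the schema is in 3NF.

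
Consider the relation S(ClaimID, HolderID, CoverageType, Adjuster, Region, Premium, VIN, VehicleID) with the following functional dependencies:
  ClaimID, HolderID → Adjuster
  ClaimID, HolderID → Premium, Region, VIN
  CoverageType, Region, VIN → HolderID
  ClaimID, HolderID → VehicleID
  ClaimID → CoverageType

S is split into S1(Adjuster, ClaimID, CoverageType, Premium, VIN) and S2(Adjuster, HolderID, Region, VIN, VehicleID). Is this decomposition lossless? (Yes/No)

No

S1 ∩ S2 = {Adjuster, VIN}; its closure under F is {Adjuster, VIN}.
S1 ⊄ {Adjuster, VIN} and S2 ⊄ {Adjuster, VIN}, so the split is lossy.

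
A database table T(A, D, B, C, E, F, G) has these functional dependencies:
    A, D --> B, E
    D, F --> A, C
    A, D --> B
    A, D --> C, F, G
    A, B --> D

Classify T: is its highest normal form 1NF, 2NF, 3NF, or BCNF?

BCNF

Candidate keys: {A, B}, {A, D}, {D, F}. Prime attributes: {A, B, D, F}.
Every FD has a superkey on the left, so the relation is in BCNF.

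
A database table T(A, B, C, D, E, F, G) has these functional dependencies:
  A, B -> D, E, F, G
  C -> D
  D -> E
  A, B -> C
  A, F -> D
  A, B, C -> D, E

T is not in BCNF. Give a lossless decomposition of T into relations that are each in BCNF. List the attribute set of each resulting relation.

{A, B, C, F, G}; {C, D}; {D, E}

Candidate key of the original relation: {A, B}.
In {A, B, C, D, E, F, G}, {C} is not a superkey ({C}⁺ restricted to this set is {C, D, E}), so split on C -> D, E into {C, D, E} and {A, B, C, F, G}.
In {C, D, E}, {D} is not a superkey ({D}⁺ restricted to this set is {D, E}), so split on D -> E into {D, E} and {C, D}.
{D, E} has no BCNF violation.
{C, D} has no BCNF violation.
{A, B, C, F, G} has no BCNF violation.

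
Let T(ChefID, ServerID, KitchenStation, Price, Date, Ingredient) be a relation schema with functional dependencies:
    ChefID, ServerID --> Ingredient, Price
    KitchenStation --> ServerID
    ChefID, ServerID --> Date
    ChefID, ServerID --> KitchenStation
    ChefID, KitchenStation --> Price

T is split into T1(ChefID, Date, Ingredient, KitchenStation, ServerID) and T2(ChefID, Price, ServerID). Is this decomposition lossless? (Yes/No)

Yes

The shared attributes are {ChefID, ServerID} and {ChefID, ServerID}⁺ = {ChefID, Date, Ingredient, KitchenStation, Price, ServerID}.
T1 is contained in that closure, so T1 ∩ T2 --> T1 holds and the join is lossless.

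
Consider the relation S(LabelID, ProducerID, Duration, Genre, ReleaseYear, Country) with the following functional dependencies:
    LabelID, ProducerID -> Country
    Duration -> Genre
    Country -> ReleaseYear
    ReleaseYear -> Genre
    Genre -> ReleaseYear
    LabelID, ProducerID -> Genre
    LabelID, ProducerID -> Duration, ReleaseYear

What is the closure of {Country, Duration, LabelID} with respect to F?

{Country, Duration, Genre, LabelID, ReleaseYear}

Start with {Country, Duration, LabelID}.
Duration -> Genre applies; add {Genre} → now {Country, Duration, Genre, LabelID}.
Country -> ReleaseYear applies; add {ReleaseYear} → now {Country, Duration, Genre, LabelID, ReleaseYear}.
No further FD applies.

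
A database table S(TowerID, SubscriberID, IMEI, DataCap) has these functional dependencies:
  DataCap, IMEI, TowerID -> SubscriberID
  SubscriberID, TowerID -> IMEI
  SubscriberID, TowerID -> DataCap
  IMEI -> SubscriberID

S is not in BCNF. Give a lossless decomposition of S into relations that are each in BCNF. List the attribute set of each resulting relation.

{DataCap, IMEI, TowerID}; {IMEI, SubscriberID}

Candidate keys of the original relation: {IMEI, TowerID}, {SubscriberID, TowerID}.
{DataCap, IMEI, SubscriberID, TowerID}: {IMEI} determines {IMEI, SubscriberID} here but is not a superkey — split on IMEI -> SubscriberID, giving {IMEI, SubscriberID} and {DataCap, IMEI, TowerID}.
{IMEI, SubscriberID}: every determinant is a superkey — BCNF.
{DataCap, IMEI, TowerID}: every determinant is a superkey — BCNF.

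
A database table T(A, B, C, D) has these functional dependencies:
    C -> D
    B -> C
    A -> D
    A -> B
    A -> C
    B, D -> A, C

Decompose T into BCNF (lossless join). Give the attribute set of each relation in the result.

Candidate keys of the original relation: {A}, {B}.
In {A, B, C, D}, {C} is not a superkey ({C}⁺ restricted to this set is {C, D}), so split on C -> D into {C, D} and {A, B, C}.
{C, D} is in BCNF.
{A, B, C} is in BCNF.

{A, B, C}; {C, D}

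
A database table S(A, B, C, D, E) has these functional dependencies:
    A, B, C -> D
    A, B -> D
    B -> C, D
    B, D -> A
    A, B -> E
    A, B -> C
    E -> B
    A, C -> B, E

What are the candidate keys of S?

{B} is a candidate key since {B}⁺ = {A, B, C, D, E} covers every attribute.
{E} is a candidate key since {E}⁺ = {A, B, C, D, E} covers every attribute.
{A, C} is a candidate key since {A, C}⁺ = {A, B, C, D, E} covers every attribute.
No proper subset of any of these is a key, and no other minimal superkey exists.

{A, C}, {B}, {E}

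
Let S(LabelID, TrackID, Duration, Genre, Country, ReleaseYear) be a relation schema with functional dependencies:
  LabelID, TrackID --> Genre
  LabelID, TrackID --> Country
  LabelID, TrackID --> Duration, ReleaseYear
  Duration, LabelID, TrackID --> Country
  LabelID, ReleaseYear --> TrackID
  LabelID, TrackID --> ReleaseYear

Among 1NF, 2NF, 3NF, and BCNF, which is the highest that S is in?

Candidate keys: {LabelID, ReleaseYear}, {LabelID, TrackID}. Prime attributes: {LabelID, ReleaseYear, TrackID}.
The left-hand side of every FD is a superkey, so BCNF is satisfied.

BCNF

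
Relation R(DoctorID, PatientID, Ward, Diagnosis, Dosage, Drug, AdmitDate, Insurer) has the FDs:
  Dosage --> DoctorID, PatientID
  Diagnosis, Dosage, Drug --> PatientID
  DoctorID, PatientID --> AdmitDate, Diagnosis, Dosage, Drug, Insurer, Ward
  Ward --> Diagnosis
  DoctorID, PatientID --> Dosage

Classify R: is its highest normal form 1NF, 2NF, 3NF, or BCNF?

Candidate keys: {DoctorID, PatientID}, {Dosage}. Prime attributes: {DoctorID, Dosage, PatientID}.
Ward --> Diagnosis breaks BCNF: {Ward}⁺ = {Diagnosis, Ward}, so {Ward} is not a superkey.
Ward --> Diagnosis determines the non-prime attribute {Diagnosis} from a non-superkey — 3NF is violated.
No proper subset of a key has a non-prime attribute in its closure, so there is no partial dependency; 2NF holds.

2NF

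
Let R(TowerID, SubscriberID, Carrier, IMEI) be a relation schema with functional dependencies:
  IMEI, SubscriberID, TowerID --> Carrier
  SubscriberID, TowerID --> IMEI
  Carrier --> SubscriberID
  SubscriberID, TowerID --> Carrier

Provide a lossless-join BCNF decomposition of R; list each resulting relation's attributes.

Candidate keys of the original relation: {Carrier, TowerID}, {SubscriberID, TowerID}.
In {Carrier, IMEI, SubscriberID, TowerID}, {Carrier} is not a superkey ({Carrier}⁺ restricted to this set is {Carrier, SubscriberID}), so split on Carrier --> SubscriberID into {Carrier, SubscriberID} and {Carrier, IMEI, TowerID}.
{Carrier, SubscriberID} is in BCNF.
{Carrier, IMEI, TowerID} is in BCNF.

{Carrier, IMEI, TowerID}; {Carrier, SubscriberID}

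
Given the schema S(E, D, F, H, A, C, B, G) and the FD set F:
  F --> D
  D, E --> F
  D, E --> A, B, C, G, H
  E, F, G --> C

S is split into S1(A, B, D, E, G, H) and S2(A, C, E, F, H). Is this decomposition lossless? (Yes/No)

S1 ∩ S2 = {A, E, H}; its closure under F is {A, E, H}.
Neither S1 nor S2 is contained in that closure, so the decomposition is lossy.

No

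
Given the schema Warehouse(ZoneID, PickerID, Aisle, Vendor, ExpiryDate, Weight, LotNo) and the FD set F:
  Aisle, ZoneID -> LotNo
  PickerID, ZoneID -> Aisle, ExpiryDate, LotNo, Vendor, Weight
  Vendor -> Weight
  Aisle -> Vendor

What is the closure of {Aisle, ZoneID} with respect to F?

Start with {Aisle, ZoneID}.
Aisle, ZoneID -> LotNo applies; add {LotNo} → now {Aisle, LotNo, ZoneID}.
Aisle -> Vendor applies; add {Vendor} → now {Aisle, LotNo, Vendor, ZoneID}.
Vendor -> Weight applies; add {Weight} → now {Aisle, LotNo, Vendor, Weight, ZoneID}.
No further FD applies.

{Aisle, LotNo, Vendor, Weight, ZoneID}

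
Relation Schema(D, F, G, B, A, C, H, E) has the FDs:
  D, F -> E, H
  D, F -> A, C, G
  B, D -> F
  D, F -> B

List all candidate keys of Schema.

{B, D}, {D, F}

Attributes never on any right-hand side: {D} — every candidate key must contain it.
{B, D}⁺ = {A, B, C, D, E, F, G, H}, which is every attribute, so {B, D} is a candidate key.
{D, F}⁺ = {A, B, C, D, E, F, G, H}, which is every attribute, so {D, F} is a candidate key.
These are minimal and exhaustive — every other superkey contains one of them.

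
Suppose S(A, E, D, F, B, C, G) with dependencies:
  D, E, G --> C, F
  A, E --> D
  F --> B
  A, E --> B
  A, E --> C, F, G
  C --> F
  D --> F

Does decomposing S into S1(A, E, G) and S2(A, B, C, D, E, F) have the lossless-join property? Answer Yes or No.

Yes

S1 ∩ S2 = {A, E}; its closure under F is {A, B, C, D, E, F, G}.
Since S1 ⊆ {A, B, C, D, E, F, G}, the intersection is a superkey of S1; the decomposition is lossless.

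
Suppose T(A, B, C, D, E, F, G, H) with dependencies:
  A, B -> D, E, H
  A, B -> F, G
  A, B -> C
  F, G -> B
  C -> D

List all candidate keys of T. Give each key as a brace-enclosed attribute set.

{A, B}, {A, F, G}

Attributes never on any right-hand side: {A} — every candidate key must contain it.
{A, B} is a candidate key since {A, B}⁺ = {A, B, C, D, E, F, G, H} covers every attribute.
{A, F, G} is a candidate key since {A, F, G}⁺ = {A, B, C, D, E, F, G, H} covers every attribute.
Any other superkey properly contains one of these, so there are no further candidate keys.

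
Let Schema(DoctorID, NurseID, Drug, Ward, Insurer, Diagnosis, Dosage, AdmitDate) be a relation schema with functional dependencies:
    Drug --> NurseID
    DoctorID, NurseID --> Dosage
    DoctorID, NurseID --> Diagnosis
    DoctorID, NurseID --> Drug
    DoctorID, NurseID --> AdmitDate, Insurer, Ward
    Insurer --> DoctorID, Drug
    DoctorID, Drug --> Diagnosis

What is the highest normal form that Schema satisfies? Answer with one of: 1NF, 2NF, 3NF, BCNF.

Candidate keys: {DoctorID, Drug}, {DoctorID, NurseID}, {Insurer}. Prime attributes: {DoctorID, Drug, Insurer, NurseID}.
Drug --> NurseID: {Drug}⁺ = {Drug, NurseID}, which is not all of the attributes, so the left side is not a superkey — BCNF is violated.
Its right-hand attributes {NurseID} are all prime, as are those of every other non-superkey FD — the relation is in 3NF.

3NF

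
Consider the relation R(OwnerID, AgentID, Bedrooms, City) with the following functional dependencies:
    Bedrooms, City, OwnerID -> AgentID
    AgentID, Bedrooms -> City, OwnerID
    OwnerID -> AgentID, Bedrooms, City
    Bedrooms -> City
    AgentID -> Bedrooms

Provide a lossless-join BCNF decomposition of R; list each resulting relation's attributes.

Candidate keys of the original relation: {AgentID}, {OwnerID}.
Within {AgentID, Bedrooms, City, OwnerID}: {Bedrooms}⁺ ∩ {AgentID, Bedrooms, City, OwnerID} = {Bedrooms, City}, not the whole set, so Bedrooms -> City violates BCNF; decompose into {Bedrooms, City} and {AgentID, Bedrooms, OwnerID}.
{Bedrooms, City} has no BCNF violation.
{AgentID, Bedrooms, OwnerID} has no BCNF violation.

{AgentID, Bedrooms, OwnerID}; {Bedrooms, City}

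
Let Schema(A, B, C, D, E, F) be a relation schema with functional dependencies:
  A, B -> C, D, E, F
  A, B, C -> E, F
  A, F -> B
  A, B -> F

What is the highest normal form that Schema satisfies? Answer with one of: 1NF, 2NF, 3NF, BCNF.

BCNF

Candidate keys: {A, B}, {A, F}. Prime attributes: {A, B, F}.
Each dependency's left side is a superkey — BCNF holds.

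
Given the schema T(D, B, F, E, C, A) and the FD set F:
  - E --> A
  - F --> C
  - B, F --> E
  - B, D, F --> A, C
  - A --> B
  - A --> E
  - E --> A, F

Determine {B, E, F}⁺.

Start with {B, E, F}.
E --> A applies; add {A} → now {A, B, E, F}.
F --> C applies; add {C} → now {A, B, C, E, F}.
No further FD applies.

{A, B, C, E, F}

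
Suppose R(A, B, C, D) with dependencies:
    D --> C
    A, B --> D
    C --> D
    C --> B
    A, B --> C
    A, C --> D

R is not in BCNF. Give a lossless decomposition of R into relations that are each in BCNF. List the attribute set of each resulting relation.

{A, D}; {B, C, D}

Candidate keys of the original relation: {A, B}, {A, C}, {A, D}.
{A, B, C, D}: {D} determines {B, C, D} here but is not a superkey — split on D --> B, C, giving {B, C, D} and {A, D}.
{B, C, D} is in BCNF.
{A, D} is in BCNF.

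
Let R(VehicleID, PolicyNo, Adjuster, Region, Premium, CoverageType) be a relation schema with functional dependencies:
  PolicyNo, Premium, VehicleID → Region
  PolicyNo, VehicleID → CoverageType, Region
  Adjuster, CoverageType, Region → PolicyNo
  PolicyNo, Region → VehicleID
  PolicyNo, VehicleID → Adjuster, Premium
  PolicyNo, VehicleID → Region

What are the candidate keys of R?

{PolicyNo, Region}⁺ = {Adjuster, CoverageType, PolicyNo, Premium, Region, VehicleID}, which is every attribute, so {PolicyNo, Region} is a candidate key.
{PolicyNo, VehicleID}⁺ = {Adjuster, CoverageType, PolicyNo, Premium, Region, VehicleID}, which is every attribute, so {PolicyNo, VehicleID} is a candidate key.
{Adjuster, CoverageType, Region}⁺ = {Adjuster, CoverageType, PolicyNo, Premium, Region, VehicleID}, which is every attribute, so {Adjuster, CoverageType, Region} is a candidate key.
Any other superkey properly contains one of these, so there are no further candidate keys.

{Adjuster, CoverageType, Region}, {PolicyNo, Region}, {PolicyNo, VehicleID}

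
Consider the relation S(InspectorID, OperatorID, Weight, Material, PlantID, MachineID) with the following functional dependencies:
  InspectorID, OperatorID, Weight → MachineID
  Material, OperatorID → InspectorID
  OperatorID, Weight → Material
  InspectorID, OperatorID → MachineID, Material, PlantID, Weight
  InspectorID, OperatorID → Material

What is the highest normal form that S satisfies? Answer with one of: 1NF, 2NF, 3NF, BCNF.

BCNF

Candidate keys: {InspectorID, OperatorID}, {Material, OperatorID}, {OperatorID, Weight}. Prime attributes: {InspectorID, Material, OperatorID, Weight}.
Every FD has a superkey on the left, so the relation is in BCNF.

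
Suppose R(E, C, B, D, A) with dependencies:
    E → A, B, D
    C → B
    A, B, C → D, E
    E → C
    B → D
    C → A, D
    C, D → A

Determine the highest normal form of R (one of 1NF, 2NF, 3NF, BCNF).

2NF

Candidate keys: {C}, {E}. Prime attributes: {C, E}.
For B → D we have {B}⁺ = {B, D}; {B} is not a superkey, so BCNF fails.
Because {D} is non-prime and the left side of B → D is not a superkey, the relation is not in 3NF.
With only single-attribute keys there can be no partial dependency, so 2NF holds.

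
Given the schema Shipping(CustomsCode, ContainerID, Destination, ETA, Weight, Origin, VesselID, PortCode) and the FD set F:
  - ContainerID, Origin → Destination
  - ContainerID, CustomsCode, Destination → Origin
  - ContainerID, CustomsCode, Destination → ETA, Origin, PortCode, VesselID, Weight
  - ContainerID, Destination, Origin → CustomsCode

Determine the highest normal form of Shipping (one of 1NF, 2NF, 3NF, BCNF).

BCNF

Candidate keys: {ContainerID, CustomsCode, Destination}, {ContainerID, Origin}. Prime attributes: {ContainerID, CustomsCode, Destination, Origin}.
The left-hand side of every FD is a superkey, so BCNF is satisfied.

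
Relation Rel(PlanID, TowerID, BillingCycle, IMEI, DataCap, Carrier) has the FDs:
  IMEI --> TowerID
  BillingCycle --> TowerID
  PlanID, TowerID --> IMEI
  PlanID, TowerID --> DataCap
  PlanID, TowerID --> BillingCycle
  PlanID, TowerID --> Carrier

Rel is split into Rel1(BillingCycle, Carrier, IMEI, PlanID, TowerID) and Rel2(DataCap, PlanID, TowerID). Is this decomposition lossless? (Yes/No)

Rel1 ∩ Rel2 = {PlanID, TowerID}; its closure under F is {BillingCycle, Carrier, DataCap, IMEI, PlanID, TowerID}.
Since Rel1 ⊆ {BillingCycle, Carrier, DataCap, IMEI, PlanID, TowerID}, the intersection is a superkey of Rel1; the decomposition is lossless.

Yes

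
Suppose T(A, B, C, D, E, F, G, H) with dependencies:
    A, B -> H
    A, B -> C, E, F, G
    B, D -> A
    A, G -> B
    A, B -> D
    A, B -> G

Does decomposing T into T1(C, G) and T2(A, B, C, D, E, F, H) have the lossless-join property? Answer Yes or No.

No

The shared attributes are {C} and {C}⁺ = {C}.
T1 ⊄ {C} and T2 ⊄ {C}, so the split is lossy.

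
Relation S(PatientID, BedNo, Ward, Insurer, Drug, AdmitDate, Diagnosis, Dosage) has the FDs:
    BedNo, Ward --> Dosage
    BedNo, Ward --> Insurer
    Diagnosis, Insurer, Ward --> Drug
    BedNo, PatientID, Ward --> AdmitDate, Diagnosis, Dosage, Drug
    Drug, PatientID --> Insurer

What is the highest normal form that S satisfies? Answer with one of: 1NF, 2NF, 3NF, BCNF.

Candidate key: {BedNo, PatientID, Ward}. Prime attributes: {BedNo, PatientID, Ward}.
For BedNo, Ward --> Dosage we have {BedNo, Ward}⁺ = {BedNo, Dosage, Insurer, Ward}; {BedNo, Ward} is not a superkey, so BCNF fails.
Because {Dosage} is non-prime and the left side of BedNo, Ward --> Dosage is not a superkey, the relation is not in 3NF.
{BedNo, Ward} is a proper subset of the key {BedNo, PatientID, Ward}, and {BedNo, Ward}⁺ contains the non-prime attributes {Dosage, Insurer} — a partial dependency, so 2NF is violated.

1NF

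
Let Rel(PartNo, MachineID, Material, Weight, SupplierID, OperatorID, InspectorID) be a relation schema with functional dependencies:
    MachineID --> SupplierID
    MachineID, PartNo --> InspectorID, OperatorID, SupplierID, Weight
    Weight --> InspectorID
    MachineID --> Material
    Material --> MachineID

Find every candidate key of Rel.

{PartNo} never appears on the right of any FD, so every key must include it.
{MachineID, PartNo}⁺ = {InspectorID, MachineID, Material, OperatorID, PartNo, SupplierID, Weight} — all of the relation — so {MachineID, PartNo} is a candidate key.
{Material, PartNo}⁺ = {InspectorID, MachineID, Material, OperatorID, PartNo, SupplierID, Weight} — all of the relation — so {Material, PartNo} is a candidate key.
No proper subset of any of these is a key, and no other minimal superkey exists.

{MachineID, PartNo}, {Material, PartNo}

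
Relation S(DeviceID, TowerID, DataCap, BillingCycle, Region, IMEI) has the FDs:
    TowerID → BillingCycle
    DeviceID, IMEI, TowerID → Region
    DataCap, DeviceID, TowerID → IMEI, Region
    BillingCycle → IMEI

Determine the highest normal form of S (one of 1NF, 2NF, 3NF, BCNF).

Candidate key: {DataCap, DeviceID, TowerID}. Prime attributes: {DataCap, DeviceID, TowerID}.
TowerID → BillingCycle breaks BCNF: {TowerID}⁺ = {BillingCycle, IMEI, TowerID}, so {TowerID} is not a superkey.
Because {BillingCycle} is non-prime and the left side of TowerID → BillingCycle is not a superkey, the relation is not in 3NF.
{TowerID} is a proper subset of the key {DataCap, DeviceID, TowerID}, and {TowerID}⁺ contains the non-prime attributes {BillingCycle, IMEI} — a partial dependency, so 2NF is violated.

1NF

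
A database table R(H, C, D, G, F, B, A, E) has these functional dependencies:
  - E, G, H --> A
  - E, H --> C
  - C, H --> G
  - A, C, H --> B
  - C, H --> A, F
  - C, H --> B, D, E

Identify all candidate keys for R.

{H} never appears on the right of any FD, so every key must include it.
Closure of {C, H} is {A, B, C, D, E, F, G, H}, the whole schema; {C, H} is a candidate key.
Closure of {E, H} is {A, B, C, D, E, F, G, H}, the whole schema; {E, H} is a candidate key.
No proper subset of any of these is a key, and no other minimal superkey exists.

{C, H}, {E, H}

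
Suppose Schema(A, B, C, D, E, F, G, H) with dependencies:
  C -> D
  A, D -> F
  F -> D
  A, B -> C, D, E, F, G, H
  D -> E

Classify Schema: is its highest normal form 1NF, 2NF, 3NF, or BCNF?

2NF

Candidate key: {A, B}. Prime attributes: {A, B}.
For C -> D we have {C}⁺ = {C, D, E}; {C} is not a superkey, so BCNF fails.
C -> D determines the non-prime attribute {D} from a non-superkey — 3NF is violated.
Checking every proper subset of each key, none determines a non-prime attribute — 2NF is satisfied.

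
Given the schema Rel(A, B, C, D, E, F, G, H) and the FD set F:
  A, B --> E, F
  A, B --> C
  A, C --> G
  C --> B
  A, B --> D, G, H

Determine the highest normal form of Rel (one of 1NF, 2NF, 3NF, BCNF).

3NF

Candidate keys: {A, B}, {A, C}. Prime attributes: {A, B, C}.
C --> B: {C}⁺ = {B, C}, which is not all of the attributes, so the left side is not a superkey — BCNF is violated.
Since {B} ⊆ prime attributes and every other non-superkey FD also has a prime right side, the schema is in 3NF.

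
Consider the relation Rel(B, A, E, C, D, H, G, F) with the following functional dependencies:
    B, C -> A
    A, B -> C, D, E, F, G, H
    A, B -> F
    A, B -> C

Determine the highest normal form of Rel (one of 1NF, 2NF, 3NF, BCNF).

BCNF

Candidate keys: {A, B}, {B, C}. Prime attributes: {A, B, C}.
Each dependency's left side is a superkey — BCNF holds.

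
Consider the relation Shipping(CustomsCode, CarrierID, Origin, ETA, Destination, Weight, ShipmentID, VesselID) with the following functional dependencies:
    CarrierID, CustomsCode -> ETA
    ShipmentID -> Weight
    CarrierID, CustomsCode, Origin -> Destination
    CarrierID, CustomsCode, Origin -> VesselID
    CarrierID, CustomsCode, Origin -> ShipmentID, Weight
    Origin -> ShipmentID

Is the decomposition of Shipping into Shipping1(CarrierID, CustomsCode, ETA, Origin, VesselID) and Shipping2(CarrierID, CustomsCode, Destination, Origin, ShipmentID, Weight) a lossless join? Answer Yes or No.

Yes

Common attributes: {CarrierID, CustomsCode, Origin}; their closure is {CarrierID, CustomsCode, Destination, ETA, Origin, ShipmentID, VesselID, Weight}.
Shipping1 is contained in that closure, so Shipping1 ∩ Shipping2 -> Shipping1 holds and the join is lossless.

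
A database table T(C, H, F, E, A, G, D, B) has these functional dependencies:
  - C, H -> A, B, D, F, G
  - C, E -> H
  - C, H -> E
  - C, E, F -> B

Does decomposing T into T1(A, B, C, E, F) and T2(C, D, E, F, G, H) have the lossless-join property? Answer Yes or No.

T1 ∩ T2 = {C, E, F}; its closure under F is {A, B, C, D, E, F, G, H}.
This includes all of T1, so the common attributes are a superkey of T1 — the join is lossless.

Yes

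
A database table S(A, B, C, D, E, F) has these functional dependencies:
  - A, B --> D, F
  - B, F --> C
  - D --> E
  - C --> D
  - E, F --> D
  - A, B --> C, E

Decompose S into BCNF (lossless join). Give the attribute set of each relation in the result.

{A, B, F}; {B, C, F}; {C, D}; {D, E}

Candidate key of the original relation: {A, B}.
In {A, B, C, D, E, F}, {B, F} is not a superkey ({B, F}⁺ restricted to this set is {B, C, D, E, F}), so split on B, F --> C, D, E into {B, C, D, E, F} and {A, B, F}.
In {B, C, D, E, F}, {D} is not a superkey ({D}⁺ restricted to this set is {D, E}), so split on D --> E into {D, E} and {B, C, D, F}.
{D, E} is in BCNF.
In {B, C, D, F}, {C} is not a superkey ({C}⁺ restricted to this set is {C, D}), so split on C --> D into {C, D} and {B, C, F}.
{C, D} is in BCNF.
{B, C, F} is in BCNF.
{A, B, F} is in BCNF.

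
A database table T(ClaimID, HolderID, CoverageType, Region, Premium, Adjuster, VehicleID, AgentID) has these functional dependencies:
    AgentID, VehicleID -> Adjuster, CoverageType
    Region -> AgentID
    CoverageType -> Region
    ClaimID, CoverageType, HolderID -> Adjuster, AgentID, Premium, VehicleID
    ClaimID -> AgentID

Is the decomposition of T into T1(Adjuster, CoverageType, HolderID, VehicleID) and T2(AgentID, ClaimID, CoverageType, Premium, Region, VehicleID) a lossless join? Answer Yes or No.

No

The shared attributes are {CoverageType, VehicleID} and {CoverageType, VehicleID}⁺ = {Adjuster, AgentID, CoverageType, Region, VehicleID}.
T1 ⊄ {Adjuster, AgentID, CoverageType, Region, VehicleID} and T2 ⊄ {Adjuster, AgentID, CoverageType, Region, VehicleID}, so the split is lossy.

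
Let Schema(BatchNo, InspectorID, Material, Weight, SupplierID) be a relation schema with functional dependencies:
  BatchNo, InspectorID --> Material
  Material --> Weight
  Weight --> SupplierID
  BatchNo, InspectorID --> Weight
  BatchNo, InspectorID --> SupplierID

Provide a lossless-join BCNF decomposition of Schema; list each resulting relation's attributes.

Candidate key of the original relation: {BatchNo, InspectorID}.
Within {BatchNo, InspectorID, Material, SupplierID, Weight}: {Material}⁺ ∩ {BatchNo, InspectorID, Material, SupplierID, Weight} = {Material, SupplierID, Weight}, not the whole set, so Material --> SupplierID, Weight violates BCNF; decompose into {Material, SupplierID, Weight} and {BatchNo, InspectorID, Material}.
Within {Material, SupplierID, Weight}: {Weight}⁺ ∩ {Material, SupplierID, Weight} = {SupplierID, Weight}, not the whole set, so Weight --> SupplierID violates BCNF; decompose into {SupplierID, Weight} and {Material, Weight}.
{SupplierID, Weight} is in BCNF.
{Material, Weight} is in BCNF.
{BatchNo, InspectorID, Material} is in BCNF.

{BatchNo, InspectorID, Material}; {Material, Weight}; {SupplierID, Weight}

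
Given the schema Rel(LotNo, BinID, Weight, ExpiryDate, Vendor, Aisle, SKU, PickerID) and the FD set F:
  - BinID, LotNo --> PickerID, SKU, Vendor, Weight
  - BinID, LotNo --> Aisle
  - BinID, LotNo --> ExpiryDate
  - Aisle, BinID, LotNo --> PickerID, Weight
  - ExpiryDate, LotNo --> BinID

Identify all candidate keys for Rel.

Attributes never on any right-hand side: {LotNo} — every candidate key must contain it.
{BinID, LotNo}⁺ = {Aisle, BinID, ExpiryDate, LotNo, PickerID, SKU, Vendor, Weight} — all of the relation — so {BinID, LotNo} is a candidate key.
{ExpiryDate, LotNo}⁺ = {Aisle, BinID, ExpiryDate, LotNo, PickerID, SKU, Vendor, Weight} — all of the relation — so {ExpiryDate, LotNo} is a candidate key.
No proper subset of any of these is a key, and no other minimal superkey exists.

{BinID, LotNo}, {ExpiryDate, LotNo}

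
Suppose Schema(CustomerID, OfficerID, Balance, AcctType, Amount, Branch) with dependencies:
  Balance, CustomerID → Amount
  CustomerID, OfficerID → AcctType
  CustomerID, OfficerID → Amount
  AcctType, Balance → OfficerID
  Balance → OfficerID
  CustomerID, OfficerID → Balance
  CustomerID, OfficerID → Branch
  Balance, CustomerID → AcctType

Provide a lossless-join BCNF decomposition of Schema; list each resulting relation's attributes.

Candidate keys of the original relation: {Balance, CustomerID}, {CustomerID, OfficerID}.
Within {AcctType, Amount, Balance, Branch, CustomerID, OfficerID}: {AcctType, Balance}⁺ ∩ {AcctType, Amount, Balance, Branch, CustomerID, OfficerID} = {AcctType, Balance, OfficerID}, not the whole set, so AcctType, Balance → OfficerID violates BCNF; decompose into {AcctType, Balance, OfficerID} and {AcctType, Amount, Balance, Branch, CustomerID}.
Within {AcctType, Balance, OfficerID}: {Balance}⁺ ∩ {AcctType, Balance, OfficerID} = {Balance, OfficerID}, not the whole set, so Balance → OfficerID violates BCNF; decompose into {Balance, OfficerID} and {AcctType, Balance}.
{Balance, OfficerID}: every determinant is a superkey — BCNF.
{AcctType, Balance}: every determinant is a superkey — BCNF.
{AcctType, Amount, Balance, Branch, CustomerID}: every determinant is a superkey — BCNF.

{AcctType, Amount, Balance, Branch, CustomerID}; {Balance, OfficerID}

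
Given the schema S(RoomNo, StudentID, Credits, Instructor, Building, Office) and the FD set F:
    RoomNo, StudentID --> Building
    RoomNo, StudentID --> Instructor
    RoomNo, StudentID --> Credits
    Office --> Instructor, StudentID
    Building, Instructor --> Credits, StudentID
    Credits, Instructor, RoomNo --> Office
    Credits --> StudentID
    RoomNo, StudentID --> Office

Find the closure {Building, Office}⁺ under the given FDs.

{Building, Credits, Instructor, Office, StudentID}

Start with {Building, Office}.
Office --> Instructor, StudentID applies; add {Instructor, StudentID} → now {Building, Instructor, Office, StudentID}.
Building, Instructor --> Credits, StudentID applies; add {Credits} → now {Building, Credits, Instructor, Office, StudentID}.
No further FD applies.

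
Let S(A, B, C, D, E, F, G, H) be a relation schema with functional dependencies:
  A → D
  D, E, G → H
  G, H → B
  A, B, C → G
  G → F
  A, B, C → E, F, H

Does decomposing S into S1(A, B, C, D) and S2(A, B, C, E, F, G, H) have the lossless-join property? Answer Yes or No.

The shared attributes are {A, B, C} and {A, B, C}⁺ = {A, B, C, D, E, F, G, H}.
This includes all of S1, so the common attributes are a superkey of S1 — the join is lossless.

Yes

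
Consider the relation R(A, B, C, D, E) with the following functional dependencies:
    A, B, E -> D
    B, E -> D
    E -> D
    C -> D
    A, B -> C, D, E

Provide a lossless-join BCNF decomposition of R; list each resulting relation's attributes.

{A, B, C, E}; {D, E}

Candidate key of the original relation: {A, B}.
Within {A, B, C, D, E}: {B, E}⁺ ∩ {A, B, C, D, E} = {B, D, E}, not the whole set, so B, E -> D violates BCNF; decompose into {B, D, E} and {A, B, C, E}.
Within {B, D, E}: {E}⁺ ∩ {B, D, E} = {D, E}, not the whole set, so E -> D violates BCNF; decompose into {D, E} and {B, E}.
{D, E}: every determinant is a superkey — BCNF.
{B, E}: every determinant is a superkey — BCNF.
{A, B, C, E}: every determinant is a superkey — BCNF.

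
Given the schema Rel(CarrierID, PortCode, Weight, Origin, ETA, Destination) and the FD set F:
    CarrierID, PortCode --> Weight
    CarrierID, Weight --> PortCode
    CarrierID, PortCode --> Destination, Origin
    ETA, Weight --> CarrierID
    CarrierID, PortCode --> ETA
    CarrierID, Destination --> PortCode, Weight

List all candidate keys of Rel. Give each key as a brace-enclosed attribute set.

{CarrierID, Destination}⁺ = {CarrierID, Destination, ETA, Origin, PortCode, Weight} — all of the relation — so {CarrierID, Destination} is a candidate key.
{CarrierID, PortCode}⁺ = {CarrierID, Destination, ETA, Origin, PortCode, Weight} — all of the relation — so {CarrierID, PortCode} is a candidate key.
{CarrierID, Weight}⁺ = {CarrierID, Destination, ETA, Origin, PortCode, Weight} — all of the relation — so {CarrierID, Weight} is a candidate key.
{ETA, Weight}⁺ = {CarrierID, Destination, ETA, Origin, PortCode, Weight} — all of the relation — so {ETA, Weight} is a candidate key.
No proper subset of any of these is a key, and no other minimal superkey exists.

{CarrierID, Destination}, {CarrierID, PortCode}, {CarrierID, Weight}, {ETA, Weight}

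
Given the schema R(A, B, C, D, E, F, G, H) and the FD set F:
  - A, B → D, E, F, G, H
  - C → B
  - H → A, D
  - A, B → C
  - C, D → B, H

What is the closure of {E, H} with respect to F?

{A, D, E, H}

Start with {E, H}.
H → A, D applies; add {A, D} → now {A, D, E, H}.
No further FD applies.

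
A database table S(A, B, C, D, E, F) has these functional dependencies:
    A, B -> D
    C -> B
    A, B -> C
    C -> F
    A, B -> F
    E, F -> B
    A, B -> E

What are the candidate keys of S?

No FD produces {A}, so it must be in every candidate key.
{A, B}⁺ = {A, B, C, D, E, F}, which is every attribute, so {A, B} is a candidate key.
{A, C}⁺ = {A, B, C, D, E, F}, which is every attribute, so {A, C} is a candidate key.
{A, E, F}⁺ = {A, B, C, D, E, F}, which is every attribute, so {A, E, F} is a candidate key.
These are minimal and exhaustive — every other superkey contains one of them.

{A, B}, {A, C}, {A, E, F}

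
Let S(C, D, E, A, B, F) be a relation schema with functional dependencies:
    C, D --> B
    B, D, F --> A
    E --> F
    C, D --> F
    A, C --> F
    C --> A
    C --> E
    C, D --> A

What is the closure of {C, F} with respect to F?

{A, C, E, F}

Start with {C, F}.
C --> A applies; add {A} → now {A, C, F}.
C --> E applies; add {E} → now {A, C, E, F}.
No further FD applies.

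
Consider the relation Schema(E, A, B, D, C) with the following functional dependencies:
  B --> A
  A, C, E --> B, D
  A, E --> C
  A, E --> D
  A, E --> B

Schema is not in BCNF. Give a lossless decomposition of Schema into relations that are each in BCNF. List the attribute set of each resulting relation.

{A, B}; {B, C, D, E}

Candidate keys of the original relation: {A, E}, {B, E}.
{A, B, C, D, E}: {B} determines {A, B} here but is not a superkey — split on B --> A, giving {A, B} and {B, C, D, E}.
{A, B}: every determinant is a superkey — BCNF.
{B, C, D, E}: every determinant is a superkey — BCNF.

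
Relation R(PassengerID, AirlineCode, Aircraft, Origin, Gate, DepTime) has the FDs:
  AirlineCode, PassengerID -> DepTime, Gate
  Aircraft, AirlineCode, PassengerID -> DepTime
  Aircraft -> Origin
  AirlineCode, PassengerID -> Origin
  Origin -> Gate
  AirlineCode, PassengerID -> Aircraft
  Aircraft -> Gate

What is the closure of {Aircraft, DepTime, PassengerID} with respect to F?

{Aircraft, DepTime, Gate, Origin, PassengerID}

Start with {Aircraft, DepTime, PassengerID}.
Aircraft -> Origin applies; add {Origin} → now {Aircraft, DepTime, Origin, PassengerID}.
Origin -> Gate applies; add {Gate} → now {Aircraft, DepTime, Gate, Origin, PassengerID}.
No further FD applies.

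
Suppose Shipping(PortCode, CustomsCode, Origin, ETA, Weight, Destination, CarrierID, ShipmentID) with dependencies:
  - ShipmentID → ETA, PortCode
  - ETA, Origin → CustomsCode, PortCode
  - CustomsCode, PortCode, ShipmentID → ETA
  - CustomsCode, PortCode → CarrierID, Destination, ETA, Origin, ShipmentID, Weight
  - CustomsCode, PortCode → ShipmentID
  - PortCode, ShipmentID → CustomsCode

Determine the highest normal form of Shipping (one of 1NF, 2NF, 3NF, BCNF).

BCNF

Candidate keys: {CustomsCode, PortCode}, {ETA, Origin}, {ShipmentID}. Prime attributes: {CustomsCode, ETA, Origin, PortCode, ShipmentID}.
The left-hand side of every FD is a superkey, so BCNF is satisfied.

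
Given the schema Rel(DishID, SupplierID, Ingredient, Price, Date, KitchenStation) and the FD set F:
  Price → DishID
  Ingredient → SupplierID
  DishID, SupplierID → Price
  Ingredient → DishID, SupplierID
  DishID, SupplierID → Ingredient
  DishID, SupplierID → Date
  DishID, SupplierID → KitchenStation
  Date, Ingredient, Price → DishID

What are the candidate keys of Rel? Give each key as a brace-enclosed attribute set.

{DishID, SupplierID}, {Ingredient}, {Price, SupplierID}

{Ingredient}⁺ = {Date, DishID, Ingredient, KitchenStation, Price, SupplierID}, which is every attribute, so {Ingredient} is a candidate key.
{DishID, SupplierID}⁺ = {Date, DishID, Ingredient, KitchenStation, Price, SupplierID}, which is every attribute, so {DishID, SupplierID} is a candidate key.
{Price, SupplierID}⁺ = {Date, DishID, Ingredient, KitchenStation, Price, SupplierID}, which is every attribute, so {Price, SupplierID} is a candidate key.
These are minimal and exhaustive — every other superkey contains one of them.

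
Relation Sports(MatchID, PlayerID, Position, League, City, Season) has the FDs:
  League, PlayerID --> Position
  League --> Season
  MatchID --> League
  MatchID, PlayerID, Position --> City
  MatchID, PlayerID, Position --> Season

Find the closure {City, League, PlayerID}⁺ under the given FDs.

{City, League, PlayerID, Position, Season}

Start with {City, League, PlayerID}.
League, PlayerID --> Position applies; add {Position} → now {City, League, PlayerID, Position}.
League --> Season applies; add {Season} → now {City, League, PlayerID, Position, Season}.
No further FD applies.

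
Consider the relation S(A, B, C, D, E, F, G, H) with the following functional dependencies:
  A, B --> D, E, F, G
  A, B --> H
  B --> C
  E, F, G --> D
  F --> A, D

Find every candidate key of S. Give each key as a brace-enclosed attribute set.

No FD produces {B}, so it must be in every candidate key.
{A, B} is a candidate key since {A, B}⁺ = {A, B, C, D, E, F, G, H} covers every attribute.
{B, F} is a candidate key since {B, F}⁺ = {A, B, C, D, E, F, G, H} covers every attribute.
No proper subset of any of these is a key, and no other minimal superkey exists.

{A, B}, {B, F}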